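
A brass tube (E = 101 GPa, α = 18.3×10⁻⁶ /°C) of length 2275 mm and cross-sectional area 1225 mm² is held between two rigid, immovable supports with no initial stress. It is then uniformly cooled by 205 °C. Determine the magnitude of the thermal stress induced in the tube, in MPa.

σ ≈ 379 MPa (tensile)

With length fixed, the mechanical strain must cancel the thermal strain αΔT = 18.3×10⁻⁶ × 205 = 3751.5×10⁻⁶.
Hence σ = E·αΔT = 101×10³ × 3751.5×10⁻⁶ = 378.9 MPa, tensile.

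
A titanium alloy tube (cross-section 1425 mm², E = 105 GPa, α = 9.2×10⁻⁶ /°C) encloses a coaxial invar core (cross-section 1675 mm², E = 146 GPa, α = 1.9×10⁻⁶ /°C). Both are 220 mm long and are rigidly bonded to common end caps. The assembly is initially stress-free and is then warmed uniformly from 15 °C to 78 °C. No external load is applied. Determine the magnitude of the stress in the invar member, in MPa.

The titanium alloy has the larger α, so on heating it would change length more than the invar if both were free. The rigid plates force a common final length, so the titanium alloy is put into compression and the invar into tension, with equal and opposite forces P (no external load).
Equating the net (thermal + elastic) strains gives |α₁ − α₂|·ΔT = P·[1/(A₁E₁) + 1/(A₂E₂)].
|α₁ − α₂|·ΔT = 7.3×10⁻⁶ × 63 = 0.0004599.
1/(A₁E₁) + 1/(A₂E₂) = 1/(1425×105×10³) + 1/(1675×146×10³) = 1.077×10⁻⁸ N⁻¹.
P = 0.0004599 / 1.077×10⁻⁸ = 42690 N = 42.69 kN.
σ_{invar} = P/A₂ = 42690/1675 = 25.49 MPa, tensile.

σ ≈ 25.5 MPa (tensile)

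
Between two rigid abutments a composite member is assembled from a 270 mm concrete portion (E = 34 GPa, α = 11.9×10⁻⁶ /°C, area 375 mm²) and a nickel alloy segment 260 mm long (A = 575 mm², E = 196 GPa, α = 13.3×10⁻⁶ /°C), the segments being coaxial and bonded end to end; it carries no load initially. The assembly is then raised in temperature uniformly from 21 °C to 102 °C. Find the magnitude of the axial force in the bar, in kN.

P ≈ 23 kN (compressive)

Free thermal expansion of the whole bar: Σ αᵢΔT Lᵢ = 11.9×10⁻⁶×81×270 + 13.3×10⁻⁶×81×260 = 0.5404 mm.
The rigid supports impose zero overall length change; the single axial force P common to all segments must satisfy P Σ Lᵢ/(AᵢEᵢ) = δ_free.
Σ Lᵢ/(AᵢEᵢ) = 270/(375×34×10³) + 260/(575×196×10³) = 2.348×10⁻⁵ mm/N.
So P = 0.5404 / 2.348×10⁻⁵ = 23.01 kN, compressive.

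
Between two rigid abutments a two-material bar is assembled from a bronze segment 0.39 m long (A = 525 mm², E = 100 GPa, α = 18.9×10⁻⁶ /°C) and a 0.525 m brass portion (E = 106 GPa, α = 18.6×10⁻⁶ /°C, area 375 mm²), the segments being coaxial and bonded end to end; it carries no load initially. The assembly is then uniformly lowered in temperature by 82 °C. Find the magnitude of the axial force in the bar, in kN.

With the walls removed the bar would change length by δ_free = Σ αᵢΔT Lᵢ = 18.9×10⁻⁶×82×390 + 18.6×10⁻⁶×82×525 = 1.405 mm.
The rigid supports impose zero overall length change; the single axial force P common to all segments must satisfy P Σ Lᵢ/(AᵢEᵢ) = δ_free.
Σ Lᵢ/(AᵢEᵢ) = 390/(525×100×10³) + 525/(375×106×10³) = 2.064×10⁻⁵ mm/N.
So P = 1.405 / 2.064×10⁻⁵ = 68.09 kN, tensile.

P ≈ 68.1 kN (tensile)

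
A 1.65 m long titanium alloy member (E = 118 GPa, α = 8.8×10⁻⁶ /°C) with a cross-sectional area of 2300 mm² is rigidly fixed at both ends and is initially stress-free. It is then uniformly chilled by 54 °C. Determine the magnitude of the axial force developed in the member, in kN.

With zero net strain, σ = E·αΔT = 118 GPa × 8.8×10⁻⁶ × 54 = 56.07 MPa.
Then P = σA = 56.07 × 2300 mm² = 129 kN, tensile.

P ≈ 129 kN (tensile)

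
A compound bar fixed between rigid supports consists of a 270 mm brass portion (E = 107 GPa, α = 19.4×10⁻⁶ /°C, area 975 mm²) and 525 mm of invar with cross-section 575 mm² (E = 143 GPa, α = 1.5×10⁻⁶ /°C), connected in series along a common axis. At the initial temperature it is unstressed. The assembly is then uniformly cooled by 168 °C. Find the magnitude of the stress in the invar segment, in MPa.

Free thermal contraction of the whole bar: Σ αᵢΔT Lᵢ = 19.4×10⁻⁶×168×270 + 1.5×10⁻⁶×168×525 = 1.012 mm.
The rigid supports impose zero overall length change; the single axial force P common to all segments must satisfy P Σ Lᵢ/(AᵢEᵢ) = δ_free.
Σ Lᵢ/(AᵢEᵢ) = 270/(975×107×10³) + 525/(575×143×10³) = 8.973×10⁻⁶ mm/N.
P = 1.012 / 8.973×10⁻⁶ = 112800 N = 112.8 kN, tensile.
σ_{invar} = P / A = 112800 / 575 = 196.2 MPa.

σ ≈ 196 MPa (tensile)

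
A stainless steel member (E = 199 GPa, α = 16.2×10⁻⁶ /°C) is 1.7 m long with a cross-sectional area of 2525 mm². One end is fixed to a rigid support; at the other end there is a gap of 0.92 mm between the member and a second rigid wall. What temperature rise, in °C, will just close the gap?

ΔT ≈ 33.4 °C

Contact occurs when the free expansion equals the gap: αΔT L = 0.92 mm.
So ΔT = g/(αL) = 0.92/(16.2×10⁻⁶ × 1700) = 33.41 °C.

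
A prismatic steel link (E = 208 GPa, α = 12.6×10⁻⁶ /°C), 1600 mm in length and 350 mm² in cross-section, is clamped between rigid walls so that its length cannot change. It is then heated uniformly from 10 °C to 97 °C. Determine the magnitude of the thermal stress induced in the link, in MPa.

With length fixed, the mechanical strain must cancel the thermal strain αΔT = 12.6×10⁻⁶ × 87 = 1096.2×10⁻⁶.
The stress required to suppress this strain is σ = Eε = 208×10³ × 1096.2×10⁻⁶ = 228 MPa, compressive since the link is trying to expand.

σ ≈ 228 MPa (compressive)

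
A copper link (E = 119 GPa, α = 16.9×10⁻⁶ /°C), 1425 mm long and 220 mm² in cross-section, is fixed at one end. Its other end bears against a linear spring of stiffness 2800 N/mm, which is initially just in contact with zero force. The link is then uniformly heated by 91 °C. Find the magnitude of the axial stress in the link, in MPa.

If the spring were absent the link would lengthen by αΔT L = 16.9×10⁻⁶ × 91 × 1425 = 2.192 mm.
With a force P in the spring, the elastic change of the link is PL/(AE) and that of the spring is P/k; compatibility requires their sum to equal δ_free.
P [ L/(AE) + 1/k ] = δ_free → P [ 1425/(220×119×10³) + 1/(2800) ] = 2.192.
P = 2.192 / 0.0004116 = 5325 N.
σ = P/A = 5325/220 = 24.2 MPa.

σ ≈ 24.2 MPa (compressive)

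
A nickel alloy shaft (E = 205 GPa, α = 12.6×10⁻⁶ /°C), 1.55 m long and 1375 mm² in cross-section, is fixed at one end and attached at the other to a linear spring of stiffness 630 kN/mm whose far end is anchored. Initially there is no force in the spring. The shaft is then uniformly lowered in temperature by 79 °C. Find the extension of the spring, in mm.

δ ≈ 0.346 mm

The unrestrained thermal change is αΔT L = 12.6×10⁻⁶ × 79 × 1550 = 1.543 mm.
With a force P in the spring, the elastic change of the shaft is PL/(AE) and that of the spring is P/k; compatibility requires their sum to equal δ_free.
So P = δ_free / [L/(AE) + 1/k] = 1.543 / [ 1550/(1375×205×10³) + 1/(630×10³) ].
P = 1.543 / 7.086×10⁻⁶ = 217700 N.
Spring extension = P/k = 217700/(630×10³) = 0.3456 mm.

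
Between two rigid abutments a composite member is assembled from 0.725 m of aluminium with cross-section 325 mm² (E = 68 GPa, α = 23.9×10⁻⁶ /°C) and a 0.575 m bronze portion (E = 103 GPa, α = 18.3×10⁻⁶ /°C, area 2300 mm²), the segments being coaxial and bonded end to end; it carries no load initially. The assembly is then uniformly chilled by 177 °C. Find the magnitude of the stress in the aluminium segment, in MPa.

If the supports were absent, the total length change would be Σ αᵢΔT Lᵢ = 23.9×10⁻⁶×177×725 + 18.3×10⁻⁶×177×575 = 4.929 mm.
The walls prevent any net length change, so an axial force P (same in every segment) develops. Compatibility: P · Σ Lᵢ/(AᵢEᵢ) = δ_free.
The series flexibility is Σ Lᵢ/(AᵢEᵢ) = 725/(325×68×10³) + 575/(2300×103×10³) = 3.523×10⁻⁵ mm/N.
P = 4.929 / 3.523×10⁻⁵ = 139900 N = 139.9 kN, tensile.
σ_{aluminium} = P / A = 139900 / 325 = 430.5 MPa.

σ ≈ 430 MPa (tensile)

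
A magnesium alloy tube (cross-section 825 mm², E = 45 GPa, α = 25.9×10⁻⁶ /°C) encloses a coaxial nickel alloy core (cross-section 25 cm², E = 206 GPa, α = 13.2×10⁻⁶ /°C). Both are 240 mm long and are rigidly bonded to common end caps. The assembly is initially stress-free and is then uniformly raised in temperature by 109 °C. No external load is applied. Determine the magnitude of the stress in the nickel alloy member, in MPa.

σ ≈ 19.2 MPa (tensile)

Both members must finish at the same length. With the larger α, the magnesium alloy tends to over-expand; the plates restrain it, putting the magnesium alloy in compression and the nickel alloy in tension. With no external load the two internal forces are equal and opposite, magnitude P.
Compatibility of the two members (thermal + elastic change equal): (α₁ − α₂)ΔT = P·[1/(A₁E₁) + 1/(A₂E₂)].
|α₁ − α₂|·ΔT = 12.7×10⁻⁶ × 109 = 0.001384.
1/(A₁E₁) + 1/(A₂E₂) = 1/(825×45×10³) + 1/(2500×206×10³) = 2.888×10⁻⁸ N⁻¹.
P = 0.001384 / 2.888×10⁻⁸ = 47940 N = 47.94 kN.
σ_{nickel alloy} = P/A₂ = 47940/2500 = 19.17 MPa, tensile.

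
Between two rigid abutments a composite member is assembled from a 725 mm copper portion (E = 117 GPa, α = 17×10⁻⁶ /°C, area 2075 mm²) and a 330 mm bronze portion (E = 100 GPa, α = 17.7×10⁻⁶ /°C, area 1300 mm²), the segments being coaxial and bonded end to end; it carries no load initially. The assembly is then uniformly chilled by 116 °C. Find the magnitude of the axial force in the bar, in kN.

P ≈ 381 kN (tensile)

If the supports were absent, the total length change would be Σ αᵢΔT Lᵢ = 17×10⁻⁶×116×725 + 17.7×10⁻⁶×116×330 = 2.107 mm.
Since the ends are fixed, an axial force P builds up, equal in every segment, with P · Σ Lᵢ/(AᵢEᵢ) = δ_free.
The series flexibility is Σ Lᵢ/(AᵢEᵢ) = 725/(2075×117×10³) + 330/(1300×100×10³) = 5.525×10⁻⁶ mm/N.
So P = 2.107 / 5.525×10⁻⁶ = 381.4 kN, tensile.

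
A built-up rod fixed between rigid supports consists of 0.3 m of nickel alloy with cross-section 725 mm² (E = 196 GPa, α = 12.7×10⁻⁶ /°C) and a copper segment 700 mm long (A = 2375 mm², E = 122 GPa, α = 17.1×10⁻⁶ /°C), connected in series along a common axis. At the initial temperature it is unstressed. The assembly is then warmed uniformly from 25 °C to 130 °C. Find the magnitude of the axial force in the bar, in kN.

P ≈ 366 kN (compressive)

Free thermal expansion of the whole bar: Σ αᵢΔT Lᵢ = 12.7×10⁻⁶×105×300 + 17.1×10⁻⁶×105×700 = 1.657 mm.
The walls prevent any net length change, so an axial force P (same in every segment) develops. Compatibility: P · Σ Lᵢ/(AᵢEᵢ) = δ_free.
The series flexibility is Σ Lᵢ/(AᵢEᵢ) = 300/(725×196×10³) + 700/(2375×122×10³) = 4.527×10⁻⁶ mm/N.
So P = 1.657 / 4.527×10⁻⁶ = 366 kN, compressive.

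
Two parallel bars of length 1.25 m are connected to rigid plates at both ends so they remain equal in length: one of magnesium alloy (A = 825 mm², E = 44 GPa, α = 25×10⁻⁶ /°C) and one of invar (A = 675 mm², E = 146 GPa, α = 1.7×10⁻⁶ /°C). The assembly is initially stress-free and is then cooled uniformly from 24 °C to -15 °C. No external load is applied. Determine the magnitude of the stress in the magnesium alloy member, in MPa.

The magnesium alloy has the larger α, so on cooling it would change length more than the invar if both were free. The rigid plates force a common final length, so the magnesium alloy is put into tension and the invar into compression, with equal and opposite forces P (no external load).
Setting the final lengths equal and cancelling L: (α₁ − α₂)ΔT = P/(A₁E₁) + P/(A₂E₂).
|α₁ − α₂|·ΔT = 23.3×10⁻⁶ × 39 = 0.0009087.
1/(A₁E₁) + 1/(A₂E₂) = 1/(825×44×10³) + 1/(675×146×10³) = 3.77×10⁻⁸ N⁻¹.
P = 0.0009087 / 3.77×10⁻⁸ = 24110 N = 24.11 kN.
σ_{magnesium alloy} = P/A₁ = 24110/825 = 29.22 MPa, tensile.

σ ≈ 29.2 MPa (tensile)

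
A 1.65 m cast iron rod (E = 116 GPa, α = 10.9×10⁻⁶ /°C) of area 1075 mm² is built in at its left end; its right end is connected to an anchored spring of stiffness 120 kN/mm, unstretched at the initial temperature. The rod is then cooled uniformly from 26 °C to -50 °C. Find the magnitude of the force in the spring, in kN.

P ≈ 63.4 kN

If the spring were absent the rod would shorten by αΔT L = 10.9×10⁻⁶ × 76 × 1650 = 1.367 mm.
With a force P in the spring, the elastic change of the rod is PL/(AE) and that of the spring is P/k; compatibility requires their sum to equal δ_free.
P [ L/(AE) + 1/k ] = δ_free → P [ 1650/(1075×116×10³) + 1/(120×10³) ] = 1.367.
P = 1.367 / 2.157×10⁻⁵ = 63380 N.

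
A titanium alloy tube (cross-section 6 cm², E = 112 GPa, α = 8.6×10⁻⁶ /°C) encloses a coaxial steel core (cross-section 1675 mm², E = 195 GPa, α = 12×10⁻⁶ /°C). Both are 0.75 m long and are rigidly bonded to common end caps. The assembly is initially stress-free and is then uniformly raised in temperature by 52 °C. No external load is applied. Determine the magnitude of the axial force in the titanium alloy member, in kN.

Equilibrium of a rigid end plate with no external load gives equal and opposite internal forces ±P in the two members. Since α_{steel} > α_{titanium alloy}, heating drives the steel into compression and the titanium alloy into tension.
Compatibility of the two members (thermal + elastic change equal): (α₁ − α₂)ΔT = P·[1/(A₁E₁) + 1/(A₂E₂)].
|α₁ − α₂|·ΔT = 3.4×10⁻⁶ × 52 = 0.0001768.
1/(A₁E₁) + 1/(A₂E₂) = 1/(600×112×10³) + 1/(1675×195×10³) = 1.794×10⁻⁸ N⁻¹.
P = 0.0001768 / 1.794×10⁻⁸ = 9854 N = 9.854 kN.

P ≈ 9.85 kN (tensile in the titanium alloy)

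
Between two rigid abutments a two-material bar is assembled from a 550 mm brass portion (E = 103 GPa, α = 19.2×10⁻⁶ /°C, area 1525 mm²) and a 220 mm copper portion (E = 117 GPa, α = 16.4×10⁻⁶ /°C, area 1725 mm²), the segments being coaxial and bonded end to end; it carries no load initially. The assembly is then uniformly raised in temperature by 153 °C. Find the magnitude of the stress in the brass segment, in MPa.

If the supports were absent, the total length change would be Σ αᵢΔT Lᵢ = 19.2×10⁻⁶×153×550 + 16.4×10⁻⁶×153×220 = 2.168 mm.
The walls prevent any net length change, so an axial force P (same in every segment) develops. Compatibility: P · Σ Lᵢ/(AᵢEᵢ) = δ_free.
Σ Lᵢ/(AᵢEᵢ) = 550/(1525×103×10³) + 220/(1725×117×10³) = 4.592×10⁻⁶ mm/N.
Hence P = δ_free / Σ(L/AE) = 2.168/4.592×10⁻⁶ = 472.1 kN (compressive).
σ_{brass} = P / A = 472100 / 1525 = 309.6 MPa.

σ ≈ 310 MPa (compressive)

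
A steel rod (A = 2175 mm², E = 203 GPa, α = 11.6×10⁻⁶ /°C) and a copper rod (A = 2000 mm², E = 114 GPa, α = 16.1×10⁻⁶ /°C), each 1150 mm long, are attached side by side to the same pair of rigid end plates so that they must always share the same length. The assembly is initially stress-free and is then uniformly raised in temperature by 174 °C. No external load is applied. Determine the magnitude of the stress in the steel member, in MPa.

σ ≈ 54.1 MPa (tensile)

The copper has the larger α, so on heating it would change length more than the steel if both were free. The rigid plates force a common final length, so the copper is put into compression and the steel into tension, with equal and opposite forces P (no external load).
Setting the final lengths equal and cancelling L: (α₁ − α₂)ΔT = P/(A₁E₁) + P/(A₂E₂).
|α₁ − α₂|·ΔT = 4.5×10⁻⁶ × 174 = 0.000783.
1/(A₁E₁) + 1/(A₂E₂) = 1/(2175×203×10³) + 1/(2000×114×10³) = 6.651×10⁻⁹ N⁻¹.
So P = 0.000783 / 6.651×10⁻⁹ = 117.7 kN.
σ_{steel} = P/A₁ = 117700/2175 = 54.13 MPa, tensile.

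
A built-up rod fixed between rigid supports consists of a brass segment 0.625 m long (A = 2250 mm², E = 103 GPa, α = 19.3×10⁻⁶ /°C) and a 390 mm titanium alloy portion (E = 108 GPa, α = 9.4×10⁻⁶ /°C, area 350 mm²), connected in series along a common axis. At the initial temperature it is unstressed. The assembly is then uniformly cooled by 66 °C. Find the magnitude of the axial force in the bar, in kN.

P ≈ 79.8 kN (tensile)

Free thermal contraction of the whole bar: Σ αᵢΔT Lᵢ = 19.3×10⁻⁶×66×625 + 9.4×10⁻⁶×66×390 = 1.038 mm.
The walls prevent any net length change, so an axial force P (same in every segment) develops. Compatibility: P · Σ Lᵢ/(AᵢEᵢ) = δ_free.
Σ Lᵢ/(AᵢEᵢ) = 625/(2250×103×10³) + 390/(350×108×10³) = 1.301×10⁻⁵ mm/N.
P = 1.038 / 1.301×10⁻⁵ = 79760 N = 79.76 kN, tensile.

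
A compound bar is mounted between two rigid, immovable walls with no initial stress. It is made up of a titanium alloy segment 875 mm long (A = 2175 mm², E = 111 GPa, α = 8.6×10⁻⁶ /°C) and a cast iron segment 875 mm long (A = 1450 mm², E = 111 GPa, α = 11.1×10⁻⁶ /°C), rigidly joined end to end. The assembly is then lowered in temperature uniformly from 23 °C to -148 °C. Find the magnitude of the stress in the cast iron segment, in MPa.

Free thermal contraction of the whole bar: Σ αᵢΔT Lᵢ = 8.6×10⁻⁶×171×875 + 11.1×10⁻⁶×171×875 = 2.948 mm.
The rigid supports impose zero overall length change; the single axial force P common to all segments must satisfy P Σ Lᵢ/(AᵢEᵢ) = δ_free.
The series flexibility is Σ Lᵢ/(AᵢEᵢ) = 875/(2175×111×10³) + 875/(1450×111×10³) = 9.061×10⁻⁶ mm/N.
Hence P = δ_free / Σ(L/AE) = 2.948/9.061×10⁻⁶ = 325.3 kN (tensile).
σ_{cast iron} = P / A = 325300 / 1450 = 224.4 MPa.

σ ≈ 224 MPa (tensile)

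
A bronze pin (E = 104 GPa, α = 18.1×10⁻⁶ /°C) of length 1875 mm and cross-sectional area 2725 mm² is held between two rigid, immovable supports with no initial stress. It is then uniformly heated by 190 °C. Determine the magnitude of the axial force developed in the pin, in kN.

P ≈ 975 kN (compressive)

With zero net strain, σ = E·αΔT = 104 GPa × 18.1×10⁻⁶ × 190 = 357.7 MPa.
Axial force P = σA = 357.7 × 2725 = 974600 N = 974.6 kN, compressive.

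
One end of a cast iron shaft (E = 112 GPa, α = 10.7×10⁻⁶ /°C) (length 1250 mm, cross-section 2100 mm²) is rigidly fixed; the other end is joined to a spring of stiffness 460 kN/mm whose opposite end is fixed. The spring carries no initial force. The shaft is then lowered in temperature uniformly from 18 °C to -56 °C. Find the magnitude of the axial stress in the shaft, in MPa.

Free thermal contraction: δ_free = αΔT L = 10.7×10⁻⁶ × 74 × 1250 = 0.9897 mm.
With a force P in the spring, the elastic change of the shaft is PL/(AE) and that of the spring is P/k; compatibility requires their sum to equal δ_free.
P [ L/(AE) + 1/k ] = δ_free → P [ 1250/(2100×112×10³) + 1/(460×10³) ] = 0.9897.
P = 0.9897 / 7.489×10⁻⁶ = 132200 N.
σ = P/A = 132200/2100 = 62.94 MPa.

σ ≈ 62.9 MPa (tensile)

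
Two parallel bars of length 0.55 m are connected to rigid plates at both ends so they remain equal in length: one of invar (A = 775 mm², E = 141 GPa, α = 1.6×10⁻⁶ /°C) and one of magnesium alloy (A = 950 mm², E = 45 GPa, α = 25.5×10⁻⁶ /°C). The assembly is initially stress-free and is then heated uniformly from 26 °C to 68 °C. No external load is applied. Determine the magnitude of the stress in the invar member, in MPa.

The magnesium alloy has the larger α, so on heating it would change length more than the invar if both were free. The rigid plates force a common final length, so the magnesium alloy is put into compression and the invar into tension, with equal and opposite forces P (no external load).
Setting the final lengths equal and cancelling L: (α₁ − α₂)ΔT = P/(A₁E₁) + P/(A₂E₂).
|α₁ − α₂|·ΔT = 23.9×10⁻⁶ × 42 = 0.001004.
1/(A₁E₁) + 1/(A₂E₂) = 1/(775×141×10³) + 1/(950×45×10³) = 3.254×10⁻⁸ N⁻¹.
So P = 0.001004 / 3.254×10⁻⁸ = 30.85 kN.
σ_{invar} = P/A₁ = 30850/775 = 39.8 MPa, tensile.

σ ≈ 39.8 MPa (tensile)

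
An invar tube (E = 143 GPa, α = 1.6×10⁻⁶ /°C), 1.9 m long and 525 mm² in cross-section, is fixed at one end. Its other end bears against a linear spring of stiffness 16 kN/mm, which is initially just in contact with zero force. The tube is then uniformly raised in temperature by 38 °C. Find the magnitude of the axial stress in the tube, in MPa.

Free thermal expansion: δ_free = αΔT L = 1.6×10⁻⁶ × 38 × 1900 = 0.1155 mm.
Let P be the compressive force at the spring. The tube shortens elastically by PL/(AE) and the spring compresses by P/k; together these equal δ_free.
P [ L/(AE) + 1/k ] = δ_free → P [ 1900/(525×143×10³) + 1/(16×10³) ] = 0.1155.
P = 0.1155 / 8.781×10⁻⁵ = 1316 N.
σ = P/A = 1316/525 = 2.506 MPa.

σ ≈ 2.51 MPa (compressive)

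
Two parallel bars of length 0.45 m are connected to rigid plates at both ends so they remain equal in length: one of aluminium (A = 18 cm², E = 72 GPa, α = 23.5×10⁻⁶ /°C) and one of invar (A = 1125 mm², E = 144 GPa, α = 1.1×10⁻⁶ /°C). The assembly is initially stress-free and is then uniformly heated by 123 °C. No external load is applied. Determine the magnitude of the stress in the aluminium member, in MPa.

Equilibrium of a rigid end plate with no external load gives equal and opposite internal forces ±P in the two members. Since α_{aluminium} > α_{invar}, heating drives the aluminium into compression and the invar into tension.
Equating the net (thermal + elastic) strains gives |α₁ − α₂|·ΔT = P·[1/(A₁E₁) + 1/(A₂E₂)].
|α₁ − α₂|·ΔT = 22.4×10⁻⁶ × 123 = 0.002755.
1/(A₁E₁) + 1/(A₂E₂) = 1/(1800×72×10³) + 1/(1125×144×10³) = 1.389×10⁻⁸ N⁻¹.
P = 0.002755 / 1.389×10⁻⁸ = 198400 N = 198.4 kN.
σ_{aluminium} = P/A₁ = 198400/1800 = 110.2 MPa, compressive.

σ ≈ 110 MPa (compressive)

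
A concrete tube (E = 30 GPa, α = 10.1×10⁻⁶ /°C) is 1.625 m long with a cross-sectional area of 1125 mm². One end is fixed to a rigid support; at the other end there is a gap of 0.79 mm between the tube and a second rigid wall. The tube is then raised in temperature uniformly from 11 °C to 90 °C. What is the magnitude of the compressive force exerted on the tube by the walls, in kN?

Unrestrained expansion: δ_free = αΔT L = 10.1×10⁻⁶ × 79 × 1625 = 1.297 mm.
This exceeds the 0.79 mm gap, so the wall pushes back. The portion of expansion that must be recovered elastically is δ_free − gap = 1.297 − 0.79 = 0.5066 mm.
That suppressed elongation corresponds to σ = E·Δ/L = 30×10³ × 0.5066/1625 = 9.352 MPa.
Force on the wall = σA = 9.352 × 1125 mm² = 10.52 kN.

P ≈ 10.5 kN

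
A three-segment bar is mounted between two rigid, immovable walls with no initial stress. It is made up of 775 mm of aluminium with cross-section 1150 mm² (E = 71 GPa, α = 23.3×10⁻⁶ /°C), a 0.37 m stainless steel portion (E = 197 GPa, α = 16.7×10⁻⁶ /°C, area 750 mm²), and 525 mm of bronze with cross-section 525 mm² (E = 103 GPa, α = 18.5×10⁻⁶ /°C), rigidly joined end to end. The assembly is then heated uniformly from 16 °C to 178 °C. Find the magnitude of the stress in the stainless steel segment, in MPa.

If the supports were absent, the total length change would be Σ αᵢΔT Lᵢ = 23.3×10⁻⁶×162×775 + 16.7×10⁻⁶×162×370 + 18.5×10⁻⁶×162×525 = 5.5 mm.
The walls prevent any net length change, so an axial force P (same in every segment) develops. Compatibility: P · Σ Lᵢ/(AᵢEᵢ) = δ_free.
Σ Lᵢ/(AᵢEᵢ) = 775/(1150×71×10³) + 370/(750×197×10³) + 525/(525×103×10³) = 2.17×10⁻⁵ mm/N.
Hence P = δ_free / Σ(L/AE) = 5.5/2.17×10⁻⁵ = 253.4 kN (compressive).
σ_{stainless steel} = P / A = 253400 / 750 = 337.9 MPa.

σ ≈ 338 MPa (compressive)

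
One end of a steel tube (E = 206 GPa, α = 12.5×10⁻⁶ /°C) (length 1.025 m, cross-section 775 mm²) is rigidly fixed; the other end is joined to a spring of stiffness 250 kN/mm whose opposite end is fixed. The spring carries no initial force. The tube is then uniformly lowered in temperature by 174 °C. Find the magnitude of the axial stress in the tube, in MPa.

σ ≈ 276 MPa (tensile)

The unrestrained thermal change is αΔT L = 12.5×10⁻⁶ × 174 × 1025 = 2.229 mm.
Let P be the tensile force in the spring. The tube extends elastically by PL/(AE) and the spring stretches by P/k; together these equal δ_free.
P [ L/(AE) + 1/k ] = δ_free → P [ 1025/(775×206×10³) + 1/(250×10³) ] = 2.229.
P = 2.229 / 1.042×10⁻⁵ = 213900 N.
σ = P/A = 213900/775 = 276.1 MPa.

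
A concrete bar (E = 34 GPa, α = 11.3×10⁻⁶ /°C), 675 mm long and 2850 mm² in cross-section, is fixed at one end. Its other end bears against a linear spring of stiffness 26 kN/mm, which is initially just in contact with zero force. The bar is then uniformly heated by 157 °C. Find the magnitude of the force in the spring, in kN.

P ≈ 26.4 kN

The unrestrained thermal change is αΔT L = 11.3×10⁻⁶ × 157 × 675 = 1.198 mm.
Let P be the compressive force at the spring. The bar shortens elastically by PL/(AE) and the spring compresses by P/k; together these equal δ_free.
So P = δ_free / [L/(AE) + 1/k] = 1.198 / [ 675/(2850×34×10³) + 1/(26×10³) ].
P = 1.198 / 4.543×10⁻⁵ = 26360 N.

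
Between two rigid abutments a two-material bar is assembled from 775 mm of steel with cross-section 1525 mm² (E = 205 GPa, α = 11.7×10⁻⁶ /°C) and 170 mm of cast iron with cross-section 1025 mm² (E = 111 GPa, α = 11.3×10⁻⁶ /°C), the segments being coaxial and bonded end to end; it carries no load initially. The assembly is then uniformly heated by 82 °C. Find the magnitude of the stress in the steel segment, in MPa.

If the supports were absent, the total length change would be Σ αᵢΔT Lᵢ = 11.7×10⁻⁶×82×775 + 11.3×10⁻⁶×82×170 = 0.9011 mm.
The walls prevent any net length change, so an axial force P (same in every segment) develops. Compatibility: P · Σ Lᵢ/(AᵢEᵢ) = δ_free.
The series flexibility is Σ Lᵢ/(AᵢEᵢ) = 775/(1525×205×10³) + 170/(1025×111×10³) = 3.973×10⁻⁶ mm/N.
P = 0.9011 / 3.973×10⁻⁶ = 226800 N = 226.8 kN, compressive.
σ_{steel} = P / A = 226800 / 1525 = 148.7 MPa.

σ ≈ 149 MPa (compressive)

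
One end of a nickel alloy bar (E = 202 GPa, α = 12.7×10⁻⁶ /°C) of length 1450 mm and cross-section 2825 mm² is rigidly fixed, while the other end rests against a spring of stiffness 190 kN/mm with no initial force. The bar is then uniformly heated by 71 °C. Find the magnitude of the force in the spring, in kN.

P ≈ 168 kN

If the spring were absent the bar would lengthen by αΔT L = 12.7×10⁻⁶ × 71 × 1450 = 1.307 mm.
Let P be the compressive force at the spring. The bar shortens elastically by PL/(AE) and the spring compresses by P/k; together these equal δ_free.
P [ L/(AE) + 1/k ] = δ_free → P [ 1450/(2825×202×10³) + 1/(190×10³) ] = 1.307.
P = 1.307 / 7.804×10⁻⁶ = 167500 N.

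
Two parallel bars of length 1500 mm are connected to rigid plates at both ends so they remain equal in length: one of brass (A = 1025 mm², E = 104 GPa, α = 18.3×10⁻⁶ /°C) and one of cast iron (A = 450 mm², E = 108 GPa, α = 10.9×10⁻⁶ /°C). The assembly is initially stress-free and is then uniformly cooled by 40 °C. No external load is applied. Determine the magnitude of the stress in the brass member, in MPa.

The brass has the larger α, so on cooling it would change length more than the cast iron if both were free. The rigid plates force a common final length, so the brass is put into tension and the cast iron into compression, with equal and opposite forces P (no external load).
Setting the final lengths equal and cancelling L: (α₁ − α₂)ΔT = P/(A₁E₁) + P/(A₂E₂).
|α₁ − α₂|·ΔT = 7.4×10⁻⁶ × 40 = 0.000296.
1/(A₁E₁) + 1/(A₂E₂) = 1/(1025×104×10³) + 1/(450×108×10³) = 2.996×10⁻⁸ N⁻¹.
P = 0.000296 / 2.996×10⁻⁸ = 9881 N = 9.881 kN.
σ_{brass} = P/A₁ = 9881/1025 = 9.64 MPa, tensile.

σ ≈ 9.64 MPa (tensile)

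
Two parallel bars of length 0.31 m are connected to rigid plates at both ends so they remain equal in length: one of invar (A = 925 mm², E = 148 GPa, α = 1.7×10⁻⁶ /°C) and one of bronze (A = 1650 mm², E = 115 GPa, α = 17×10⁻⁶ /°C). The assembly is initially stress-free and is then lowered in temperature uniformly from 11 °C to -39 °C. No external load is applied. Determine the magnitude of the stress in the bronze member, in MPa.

σ ≈ 36.9 MPa (tensile)

The bronze has the larger α, so on cooling it would change length more than the invar if both were free. The rigid plates force a common final length, so the bronze is put into tension and the invar into compression, with equal and opposite forces P (no external load).
Equating the net (thermal + elastic) strains gives |α₁ − α₂|·ΔT = P·[1/(A₁E₁) + 1/(A₂E₂)].
|α₁ − α₂|·ΔT = 15.3×10⁻⁶ × 50 = 0.000765.
1/(A₁E₁) + 1/(A₂E₂) = 1/(925×148×10³) + 1/(1650×115×10³) = 1.257×10⁻⁸ N⁻¹.
So P = 0.000765 / 1.257×10⁻⁸ = 60.84 kN.
σ_{bronze} = P/A₂ = 60840/1650 = 36.87 MPa, tensile.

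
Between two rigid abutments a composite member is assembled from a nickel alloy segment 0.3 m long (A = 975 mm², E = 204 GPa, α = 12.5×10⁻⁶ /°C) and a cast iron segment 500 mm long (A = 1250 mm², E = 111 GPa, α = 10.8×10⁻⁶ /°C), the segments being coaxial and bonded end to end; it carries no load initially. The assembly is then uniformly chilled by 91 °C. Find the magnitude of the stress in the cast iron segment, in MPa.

σ ≈ 130 MPa (tensile)

If the supports were absent, the total length change would be Σ αᵢΔT Lᵢ = 12.5×10⁻⁶×91×300 + 10.8×10⁻⁶×91×500 = 0.8326 mm.
The rigid supports impose zero overall length change; the single axial force P common to all segments must satisfy P Σ Lᵢ/(AᵢEᵢ) = δ_free.
Σ Lᵢ/(AᵢEᵢ) = 300/(975×204×10³) + 500/(1250×111×10³) = 5.112×10⁻⁶ mm/N.
So P = 0.8326 / 5.112×10⁻⁶ = 162.9 kN, tensile.
σ_{cast iron} = P / A = 162900 / 1250 = 130.3 MPa.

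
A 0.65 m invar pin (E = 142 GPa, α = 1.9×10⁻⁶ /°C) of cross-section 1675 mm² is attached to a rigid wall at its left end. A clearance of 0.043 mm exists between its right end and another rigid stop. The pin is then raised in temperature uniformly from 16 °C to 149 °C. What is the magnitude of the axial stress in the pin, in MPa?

σ ≈ 26.5 MPa (compressive)

Unrestrained expansion: δ_free = αΔT L = 1.9×10⁻⁶ × 133 × 650 = 0.1643 mm.
After closing the 0.043 mm clearance, 0.1643 − 0.043 = 0.1213 mm of expansion remains to be suppressed by the wall.
Compatibility: PL/(AE) = 0.1213 mm, so σ = P/A = E × (0.1213/650) = 26.49 MPa.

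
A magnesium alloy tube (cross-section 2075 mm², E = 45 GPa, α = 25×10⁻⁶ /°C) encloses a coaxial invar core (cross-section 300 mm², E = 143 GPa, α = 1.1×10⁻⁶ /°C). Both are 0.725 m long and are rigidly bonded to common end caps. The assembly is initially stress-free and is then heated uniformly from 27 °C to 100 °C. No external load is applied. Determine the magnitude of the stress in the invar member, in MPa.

σ ≈ 171 MPa (tensile)

The magnesium alloy has the larger α, so on heating it would change length more than the invar if both were free. The rigid plates force a common final length, so the magnesium alloy is put into compression and the invar into tension, with equal and opposite forces P (no external load).
Compatibility of the two members (thermal + elastic change equal): (α₁ − α₂)ΔT = P·[1/(A₁E₁) + 1/(A₂E₂)].
|α₁ − α₂|·ΔT = 23.9×10⁻⁶ × 73 = 0.001745.
1/(A₁E₁) + 1/(A₂E₂) = 1/(2075×45×10³) + 1/(300×143×10³) = 3.402×10⁻⁸ N⁻¹.
So P = 0.001745 / 3.402×10⁻⁸ = 51.29 kN.
σ_{invar} = P/A₂ = 51290/300 = 171 MPa, tensile.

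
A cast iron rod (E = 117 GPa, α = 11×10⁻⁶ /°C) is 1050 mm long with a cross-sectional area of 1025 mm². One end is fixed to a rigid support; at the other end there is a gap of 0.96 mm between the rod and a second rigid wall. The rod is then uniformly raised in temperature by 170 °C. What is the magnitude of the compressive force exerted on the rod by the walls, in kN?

If the wall were absent the rod would grow by αΔT L = 11×10⁻⁶ × 170 × 1050 = 1.964 mm.
After closing the 0.96 mm clearance, 1.964 − 0.96 = 1.004 mm of expansion remains to be suppressed by the wall.
That suppressed elongation corresponds to σ = E·Δ/L = 117×10³ × 1.004/1050 = 111.8 MPa.
Force on the wall = σA = 111.8 × 1025 mm² = 114.6 kN.

P ≈ 115 kN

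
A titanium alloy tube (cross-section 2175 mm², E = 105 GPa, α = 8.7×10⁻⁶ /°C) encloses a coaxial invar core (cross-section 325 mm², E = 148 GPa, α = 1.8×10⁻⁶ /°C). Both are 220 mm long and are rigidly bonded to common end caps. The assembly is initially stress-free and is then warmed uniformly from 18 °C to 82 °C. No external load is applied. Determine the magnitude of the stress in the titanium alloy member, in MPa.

σ ≈ 8.07 MPa (compressive)

Both members must finish at the same length. With the larger α, the titanium alloy tends to over-expand; the plates restrain it, putting the titanium alloy in compression and the invar in tension. With no external load the two internal forces are equal and opposite, magnitude P.
Setting the final lengths equal and cancelling L: (α₁ − α₂)ΔT = P/(A₁E₁) + P/(A₂E₂).
|α₁ − α₂|·ΔT = 6.9×10⁻⁶ × 64 = 0.0004416.
1/(A₁E₁) + 1/(A₂E₂) = 1/(2175×105×10³) + 1/(325×148×10³) = 2.517×10⁻⁸ N⁻¹.
So P = 0.0004416 / 2.517×10⁻⁸ = 17.55 kN.
σ_{titanium alloy} = P/A₁ = 17550/2175 = 8.067 MPa, compressive.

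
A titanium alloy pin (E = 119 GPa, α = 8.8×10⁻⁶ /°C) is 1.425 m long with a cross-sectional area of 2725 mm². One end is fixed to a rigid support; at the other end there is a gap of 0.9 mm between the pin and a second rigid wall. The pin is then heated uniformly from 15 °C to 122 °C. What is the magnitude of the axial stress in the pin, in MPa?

σ ≈ 36.9 MPa (compressive)

If the wall were absent the pin would grow by αΔT L = 8.8×10⁻⁶ × 107 × 1425 = 1.342 mm.
This exceeds the 0.9 mm gap, so the wall pushes back. The portion of expansion that must be recovered elastically is δ_free − gap = 1.342 − 0.9 = 0.4418 mm.
Compatibility: PL/(AE) = 0.4418 mm, so σ = P/A = E × (0.4418/1425) = 36.89 MPa.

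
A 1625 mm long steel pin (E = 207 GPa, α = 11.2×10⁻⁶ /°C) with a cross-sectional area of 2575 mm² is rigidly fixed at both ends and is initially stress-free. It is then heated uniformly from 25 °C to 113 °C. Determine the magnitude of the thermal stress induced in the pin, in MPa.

Because both ends are immovable the net strain is zero, and the suppressed thermal strain is αΔT = 11.2×10⁻⁶ × 88 = 985.6×10⁻⁶.
The stress required to suppress this strain is σ = Eε = 207×10³ × 985.6×10⁻⁶ = 204 MPa, compressive since the pin is trying to expand.

σ ≈ 204 MPa (compressive)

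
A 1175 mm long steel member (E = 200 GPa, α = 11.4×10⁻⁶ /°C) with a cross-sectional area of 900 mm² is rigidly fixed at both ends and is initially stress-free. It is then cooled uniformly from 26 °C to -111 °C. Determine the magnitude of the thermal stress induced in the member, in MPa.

σ ≈ 312 MPa (tensile)

The supports are rigid, so the total axial strain is zero. The restrained thermal strain is ε = αΔT = 11.4×10⁻⁶ × 137 = 1561.8×10⁻⁶.
Hence σ = E·αΔT = 200×10³ × 1561.8×10⁻⁶ = 312.4 MPa, tensile.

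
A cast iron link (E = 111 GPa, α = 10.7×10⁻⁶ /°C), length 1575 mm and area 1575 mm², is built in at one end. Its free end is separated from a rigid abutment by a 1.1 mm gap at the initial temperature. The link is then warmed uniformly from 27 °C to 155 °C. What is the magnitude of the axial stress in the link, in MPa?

If the wall were absent the link would grow by αΔT L = 10.7×10⁻⁶ × 128 × 1575 = 2.157 mm.
The gap closes (δ_free > 1.1 mm) and the wall then resists a further 2.157 − 1.1 = 1.057 mm of expansion.
Compatibility: PL/(AE) = 1.057 mm, so σ = P/A = E × (1.057/1575) = 74.5 MPa.

σ ≈ 74.5 MPa (compressive)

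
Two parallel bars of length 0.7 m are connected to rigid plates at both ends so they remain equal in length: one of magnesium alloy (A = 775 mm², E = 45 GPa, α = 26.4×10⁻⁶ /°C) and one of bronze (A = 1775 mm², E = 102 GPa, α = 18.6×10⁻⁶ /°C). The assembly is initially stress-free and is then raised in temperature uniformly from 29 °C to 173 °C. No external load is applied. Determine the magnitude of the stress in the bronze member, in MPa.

The magnesium alloy has the larger α, so on heating it would change length more than the bronze if both were free. The rigid plates force a common final length, so the magnesium alloy is put into compression and the bronze into tension, with equal and opposite forces P (no external load).
Compatibility of the two members (thermal + elastic change equal): (α₁ − α₂)ΔT = P·[1/(A₁E₁) + 1/(A₂E₂)].
|α₁ − α₂|·ΔT = 7.8×10⁻⁶ × 144 = 0.001123.
1/(A₁E₁) + 1/(A₂E₂) = 1/(775×45×10³) + 1/(1775×102×10³) = 3.42×10⁻⁸ N⁻¹.
So P = 0.001123 / 3.42×10⁻⁸ = 32.84 kN.
σ_{bronze} = P/A₂ = 32840/1775 = 18.5 MPa, tensile.

σ ≈ 18.5 MPa (tensile)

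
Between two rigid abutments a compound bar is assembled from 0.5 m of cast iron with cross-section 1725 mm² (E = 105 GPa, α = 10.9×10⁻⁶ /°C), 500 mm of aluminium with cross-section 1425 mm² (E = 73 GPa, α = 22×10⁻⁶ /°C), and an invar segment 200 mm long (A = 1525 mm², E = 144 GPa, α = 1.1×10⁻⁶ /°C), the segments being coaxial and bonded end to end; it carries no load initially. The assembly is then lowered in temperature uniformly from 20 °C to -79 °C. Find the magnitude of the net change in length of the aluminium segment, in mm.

|ΔL| ≈ 0.153 mm

Free thermal contraction of the whole bar: Σ αᵢΔT Lᵢ = 10.9×10⁻⁶×99×500 + 22×10⁻⁶×99×500 + 1.1×10⁻⁶×99×200 = 1.65 mm.
Since the ends are fixed, an axial force P builds up, equal in every segment, with P · Σ Lᵢ/(AᵢEᵢ) = δ_free.
Σ Lᵢ/(AᵢEᵢ) = 500/(1725×105×10³) + 500/(1425×73×10³) + 200/(1525×144×10³) = 8.478×10⁻⁶ mm/N.
P = 1.65 / 8.478×10⁻⁶ = 194700 N = 194.7 kN, tensile.
For the aluminium segment, free thermal change = 22×10⁻⁶×99×500 = 1.089 mm and elastic change from P = 194700×500/(1425×73×10³) = 0.9357 mm; these oppose, so the net change is 0.153 mm (segment shortens).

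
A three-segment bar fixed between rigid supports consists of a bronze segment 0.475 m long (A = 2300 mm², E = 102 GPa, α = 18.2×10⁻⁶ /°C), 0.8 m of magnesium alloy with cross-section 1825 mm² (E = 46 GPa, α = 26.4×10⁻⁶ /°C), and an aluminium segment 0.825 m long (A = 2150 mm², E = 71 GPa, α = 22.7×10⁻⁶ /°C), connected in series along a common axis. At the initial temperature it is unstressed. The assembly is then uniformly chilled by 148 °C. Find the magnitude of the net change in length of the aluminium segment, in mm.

|ΔL| ≈ 0.484 mm

With the walls removed the bar would change length by δ_free = Σ αᵢΔT Lᵢ = 18.2×10⁻⁶×148×475 + 26.4×10⁻⁶×148×800 + 22.7×10⁻⁶×148×825 = 7.177 mm.
The rigid supports impose zero overall length change; the single axial force P common to all segments must satisfy P Σ Lᵢ/(AᵢEᵢ) = δ_free.
The series flexibility is Σ Lᵢ/(AᵢEᵢ) = 475/(2300×102×10³) + 800/(1825×46×10³) + 825/(2150×71×10³) = 1.696×10⁻⁵ mm/N.
P = 7.177 / 1.696×10⁻⁵ = 423200 N = 423.2 kN, tensile.
For the aluminium segment, free thermal change = 22.7×10⁻⁶×148×825 = 2.772 mm and elastic change from P = 423200×825/(2150×71×10³) = 2.287 mm; these oppose, so the net change is 0.484 mm (segment shortens).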